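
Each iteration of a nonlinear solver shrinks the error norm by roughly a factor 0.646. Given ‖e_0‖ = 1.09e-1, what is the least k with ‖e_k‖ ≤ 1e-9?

After k steps, ‖e_k‖ ≈ 1.09e-1·0.646^k.
Need 0.646^k ≤ 1e-9/1.09e-1 = 9.17431e-09.
k ≥ ln(9.17431e-09)/ln(0.646) = -18.5069/-0.43696 = 42.354.
Smallest integer k = 43.

43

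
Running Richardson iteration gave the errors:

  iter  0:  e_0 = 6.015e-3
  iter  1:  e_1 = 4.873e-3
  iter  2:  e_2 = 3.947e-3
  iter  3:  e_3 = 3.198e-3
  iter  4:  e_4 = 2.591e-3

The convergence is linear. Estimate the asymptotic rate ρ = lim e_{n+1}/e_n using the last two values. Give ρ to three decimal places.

ρ ≈ e_4/e_3 = 2.591e-3/3.198e-3 = 0.81019

0.810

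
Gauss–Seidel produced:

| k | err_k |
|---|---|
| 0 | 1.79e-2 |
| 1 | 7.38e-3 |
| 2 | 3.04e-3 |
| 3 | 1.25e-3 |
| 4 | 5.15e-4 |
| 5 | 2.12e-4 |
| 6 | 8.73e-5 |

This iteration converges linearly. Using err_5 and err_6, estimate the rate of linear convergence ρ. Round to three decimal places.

0.412

ρ ≈ err_6/err_5 = 8.73e-5/2.12e-4 = 0.41179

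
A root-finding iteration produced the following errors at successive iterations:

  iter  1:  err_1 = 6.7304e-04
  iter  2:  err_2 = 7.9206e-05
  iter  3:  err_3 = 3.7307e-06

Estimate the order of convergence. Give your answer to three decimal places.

p ≈ ln(err_3/err_2) / ln(err_2/err_1)
  = ln(3.7307e-06/7.9206e-05) / ln(7.9206e-05/6.7304e-04)
  = ln(0.0471012) / ln(0.117684)
  = -3.055457 / -2.139752 ≈ 1.427949

1.428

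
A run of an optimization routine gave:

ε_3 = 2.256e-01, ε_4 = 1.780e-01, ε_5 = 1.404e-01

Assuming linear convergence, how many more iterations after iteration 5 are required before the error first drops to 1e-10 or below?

Rate ρ ≈ ε_5/ε_4 = 1.404e-01/1.780e-01 = 0.7888.
After j more steps, ε_{5+j} ≈ 1.404e-01·ρ^j; need ρ^j ≤ 1e-10/1.404e-01 = 7.12251e-10.
j ≥ ln(7.12251e-10)/ln(0.7888) = -21.0626/-0.23724 = 88.782.
So 89 more iterations are needed.

89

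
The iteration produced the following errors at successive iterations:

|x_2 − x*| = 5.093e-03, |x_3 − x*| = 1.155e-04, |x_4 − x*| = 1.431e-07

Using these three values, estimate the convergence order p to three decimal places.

1.768

p ≈ ln(|x_4 − x*|/|x_3 − x*|) / ln(|x_3 − x*|/|x_2 − x*|)
  = ln(1.431e-07/1.155e-04) / ln(1.155e-04/5.093e-03)
  = ln(0.00123896) / ln(0.0226782)
  = -6.693483 / -3.786351 ≈ 1.767793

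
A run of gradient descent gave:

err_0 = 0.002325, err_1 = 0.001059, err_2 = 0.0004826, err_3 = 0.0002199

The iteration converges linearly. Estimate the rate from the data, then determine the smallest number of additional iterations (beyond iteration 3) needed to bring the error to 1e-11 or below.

22

Rate ρ ≈ err_3/err_2 = 0.0002199/0.0004826 = 0.4557.
After j more steps, err_{3+j} ≈ 0.0002199·ρ^j; need ρ^j ≤ 1e-11/0.0002199 = 4.54752e-08.
j ≥ ln(4.54752e-08)/ln(0.4557) = -16.9061/-0.78592 = 21.511.
So 22 more iterations are needed.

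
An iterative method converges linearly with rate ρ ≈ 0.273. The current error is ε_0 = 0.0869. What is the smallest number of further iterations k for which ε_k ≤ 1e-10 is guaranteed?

16

After k steps, ε_k ≈ 0.0869·0.273^k.
Need 0.273^k ≤ 1e-10/0.0869 = 1.15075e-09.
k ≥ ln(1.15075e-09)/ln(0.273) = -20.5829/-1.29828 = 15.854.
Smallest integer k = 16.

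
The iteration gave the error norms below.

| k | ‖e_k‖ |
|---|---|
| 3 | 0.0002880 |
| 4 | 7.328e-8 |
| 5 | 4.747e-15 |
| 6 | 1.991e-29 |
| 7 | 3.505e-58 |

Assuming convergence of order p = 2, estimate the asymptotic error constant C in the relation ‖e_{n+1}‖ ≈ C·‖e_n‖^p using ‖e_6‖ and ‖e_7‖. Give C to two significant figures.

C ≈ ‖e_7‖ / ‖e_6‖^2
  = 3.505e-58 / (1.991e-29)^2
  = 3.505e-58 / 3.96408e-58 ≈ 0.88419

0.88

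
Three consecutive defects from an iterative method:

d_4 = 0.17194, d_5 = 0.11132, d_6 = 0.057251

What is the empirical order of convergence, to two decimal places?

p ≈ ln(d_6/d_5) / ln(d_5/d_4)
  = ln(0.057251/0.11132) / ln(0.11132/0.17194)
  = ln(0.514292) / ln(0.647435)
  = -0.66496 / -0.43474 ≈ 1.52956

1.53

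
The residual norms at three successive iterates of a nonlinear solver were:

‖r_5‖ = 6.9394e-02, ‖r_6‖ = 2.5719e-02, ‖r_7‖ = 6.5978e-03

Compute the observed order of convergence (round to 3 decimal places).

1.371

p ≈ ln(‖r_7‖/‖r_6‖) / ln(‖r_6‖/‖r_5‖)
  = ln(6.5978e-03/2.5719e-02) / ln(2.5719e-02/6.9394e-02)
  = ln(0.256534) / ln(0.370623)
  = -1.360494 / -0.992570 ≈ 1.370678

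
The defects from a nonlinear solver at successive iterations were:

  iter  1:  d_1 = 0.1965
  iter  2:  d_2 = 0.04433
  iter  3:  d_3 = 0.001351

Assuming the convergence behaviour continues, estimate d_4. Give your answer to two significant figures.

3.8e-7

First estimate the order: p ≈ ln(d_3/d_2) / ln(d_2/d_1) = ln(0.001351/0.04433)/ln(0.04433/0.1965) = ln(0.030476)/ln(0.225598) ≈ 2.3444.
Then d_4 ≈ d_3·(d_3/d_2)^p = 0.001351·(0.030476)^2.3444 = 0.001351·0.00027912 ≈ 3.771e-07.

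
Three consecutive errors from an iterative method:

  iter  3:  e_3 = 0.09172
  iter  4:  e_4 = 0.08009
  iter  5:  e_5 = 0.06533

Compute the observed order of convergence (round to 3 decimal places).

1.502

p ≈ ln(e_5/e_4) / ln(e_4/e_3)
  = ln(0.06533/0.08009) / ln(0.08009/0.09172)
  = ln(0.815707) / ln(0.873201)
  = -0.203700 / -0.135590 ≈ 1.502323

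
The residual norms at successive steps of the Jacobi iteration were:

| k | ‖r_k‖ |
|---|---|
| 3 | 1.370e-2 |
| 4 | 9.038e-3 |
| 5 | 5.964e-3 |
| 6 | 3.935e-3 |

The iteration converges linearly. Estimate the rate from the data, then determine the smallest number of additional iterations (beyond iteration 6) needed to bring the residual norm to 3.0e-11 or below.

45

Rate ρ ≈ ‖r_6‖/‖r_5‖ = 3.935e-3/5.964e-3 = 0.6598.
After j more steps, ‖r_{6+j}‖ ≈ 3.935e-3·ρ^j; need ρ^j ≤ 3.0e-11/3.935e-3 = 7.62389e-09.
j ≥ ln(7.62389e-09)/ln(0.6598) = -18.6920/-0.41582 = 44.952.
So 45 more iterations are needed.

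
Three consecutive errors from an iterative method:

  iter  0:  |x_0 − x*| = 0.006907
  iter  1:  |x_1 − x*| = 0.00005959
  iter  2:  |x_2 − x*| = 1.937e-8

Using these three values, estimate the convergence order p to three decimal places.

p ≈ ln(|x_2 − x*|/|x_1 − x*|) / ln(|x_1 − x*|/|x_0 − x*|)
  = ln(1.937e-8/0.00005959) / ln(0.00005959/0.006907)
  = ln(0.000325055) / ln(0.00862748)
  = -8.031516 / -4.752803 ≈ 1.689848

1.690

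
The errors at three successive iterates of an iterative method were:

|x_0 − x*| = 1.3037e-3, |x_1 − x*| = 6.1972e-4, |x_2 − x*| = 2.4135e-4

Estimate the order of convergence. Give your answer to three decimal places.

1.268

p ≈ ln(|x_2 − x*|/|x_1 − x*|) / ln(|x_1 − x*|/|x_0 − x*|)
  = ln(2.4135e-4/6.1972e-4) / ln(6.1972e-4/1.3037e-3)
  = ln(0.38945) / ln(0.475355)
  = -0.943020 / -0.743693 ≈ 1.268023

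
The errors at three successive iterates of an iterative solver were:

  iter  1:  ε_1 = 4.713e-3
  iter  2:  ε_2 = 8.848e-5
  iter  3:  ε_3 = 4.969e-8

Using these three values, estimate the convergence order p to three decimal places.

1.883

p ≈ ln(ε_3/ε_2) / ln(ε_2/ε_1)
  = ln(4.969e-8/8.848e-5) / ln(8.848e-5/4.713e-3)
  = ln(0.000561596) / ln(0.0187736)
  = -7.484728 / -3.975304 ≈ 1.882806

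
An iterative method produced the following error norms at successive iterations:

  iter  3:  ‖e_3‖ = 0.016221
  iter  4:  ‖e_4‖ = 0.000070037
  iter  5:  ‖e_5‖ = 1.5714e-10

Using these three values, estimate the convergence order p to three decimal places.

2.389

p ≈ ln(‖e_5‖/‖e_4‖) / ln(‖e_4‖/‖e_3‖)
  = ln(1.5714e-10/0.000070037) / ln(0.000070037/0.016221)
  = ln(2.24367e-06) / ln(0.00431767)
  = -13.007398 / -5.445039 ≈ 2.388853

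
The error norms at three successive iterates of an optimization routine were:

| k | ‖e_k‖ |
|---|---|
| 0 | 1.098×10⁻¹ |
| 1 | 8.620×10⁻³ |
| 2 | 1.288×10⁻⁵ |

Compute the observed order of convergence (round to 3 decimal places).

2.557

p ≈ ln(‖e_2‖/‖e_1‖) / ln(‖e_1‖/‖e_0‖)
  = ln(1.288×10⁻⁵/8.620×10⁻³) / ln(8.620×10⁻³/1.098×10⁻¹)
  = ln(0.0014942) / ln(0.0785064)
  = -6.506164 / -2.544575 ≈ 2.556876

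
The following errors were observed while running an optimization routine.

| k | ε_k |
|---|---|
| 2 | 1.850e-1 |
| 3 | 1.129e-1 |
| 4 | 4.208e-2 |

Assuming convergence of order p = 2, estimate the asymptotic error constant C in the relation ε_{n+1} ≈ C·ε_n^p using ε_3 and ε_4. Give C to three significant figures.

3.30

C ≈ ε_4 / ε_3^2
  = 4.208e-2 / (1.129e-1)^2
  = 4.208e-2 / 0.0127464 ≈ 3.3013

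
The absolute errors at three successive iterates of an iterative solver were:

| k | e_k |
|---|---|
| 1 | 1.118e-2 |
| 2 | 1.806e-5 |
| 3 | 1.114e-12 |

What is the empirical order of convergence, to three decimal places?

2.583

p ≈ ln(e_3/e_2) / ln(e_2/e_1)
  = ln(1.114e-12/1.806e-5) / ln(1.806e-5/1.118e-2)
  = ln(6.16833e-08) / ln(0.00161538)
  = -16.601253 / -6.428185 ≈ 2.582572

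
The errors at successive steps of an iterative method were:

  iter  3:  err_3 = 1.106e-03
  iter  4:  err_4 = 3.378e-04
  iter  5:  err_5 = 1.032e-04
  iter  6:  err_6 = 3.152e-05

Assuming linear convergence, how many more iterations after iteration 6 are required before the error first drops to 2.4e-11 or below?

Rate ρ ≈ err_6/err_5 = 3.152e-05/1.032e-04 = 0.3054.
After j more steps, err_{6+j} ≈ 3.152e-05·ρ^j; need ρ^j ≤ 2.4e-11/3.152e-05 = 7.61421e-07.
j ≥ ln(7.61421e-07)/ln(0.3054) = -14.0881/-1.18613 = 11.877.
So 12 more iterations are needed.

12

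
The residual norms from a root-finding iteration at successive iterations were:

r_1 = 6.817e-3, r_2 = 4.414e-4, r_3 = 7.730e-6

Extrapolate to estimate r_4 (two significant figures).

2.0e-8

First estimate the order: p ≈ ln(r_3/r_2) / ln(r_2/r_1) = ln(7.730e-6/4.414e-4)/ln(4.414e-4/6.817e-3) = ln(0.0175125)/ln(0.0647499) ≈ 1.4777.
Then r_4 ≈ r_3·(r_3/r_2)^p = 7.730e-6·(0.0175125)^1.4777 = 7.730e-6·0.00253627 ≈ 1.961e-08.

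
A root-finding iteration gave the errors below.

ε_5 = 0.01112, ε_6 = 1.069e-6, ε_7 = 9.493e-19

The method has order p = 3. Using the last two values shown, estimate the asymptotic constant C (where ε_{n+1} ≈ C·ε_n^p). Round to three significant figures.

0.777

C ≈ ε_7 / ε_6^3
  = 9.493e-19 / (1.069e-6)^3
  = 9.493e-19 / 1.22161e-18 ≈ 0.77709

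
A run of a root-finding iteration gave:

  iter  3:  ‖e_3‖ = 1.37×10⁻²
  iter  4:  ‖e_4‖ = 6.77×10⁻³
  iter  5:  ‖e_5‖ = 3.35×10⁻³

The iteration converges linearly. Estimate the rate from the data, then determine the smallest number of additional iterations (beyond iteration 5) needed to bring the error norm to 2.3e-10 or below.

24

Rate ρ ≈ ‖e_5‖/‖e_4‖ = 3.35×10⁻³/6.77×10⁻³ = 0.4948.
After j more steps, ‖e_{5+j}‖ ≈ 3.35×10⁻³·ρ^j; need ρ^j ≤ 2.3e-10/3.35×10⁻³ = 6.86567e-08.
j ≥ ln(6.86567e-08)/ln(0.4948) = -16.4941/-0.70360 = 23.442.
So 24 more iterations are needed.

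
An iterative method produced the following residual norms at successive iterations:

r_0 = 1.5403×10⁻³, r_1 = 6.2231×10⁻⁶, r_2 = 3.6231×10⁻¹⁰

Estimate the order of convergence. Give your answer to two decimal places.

p ≈ ln(r_2/r_1) / ln(r_1/r_0)
  = ln(3.6231×10⁻¹⁰/6.2231×10⁻⁶) / ln(6.2231×10⁻⁶/1.5403×10⁻³)
  = ln(5.82202e-05) / ln(0.00404019)
  = -9.75128 / -5.51146 ≈ 1.76927

1.77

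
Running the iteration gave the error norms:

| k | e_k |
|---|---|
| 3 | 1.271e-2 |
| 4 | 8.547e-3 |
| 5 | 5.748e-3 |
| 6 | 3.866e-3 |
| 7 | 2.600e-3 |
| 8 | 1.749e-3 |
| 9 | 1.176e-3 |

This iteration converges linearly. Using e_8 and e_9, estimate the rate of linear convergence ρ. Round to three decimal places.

ρ ≈ e_9/e_8 = 1.176e-3/1.749e-3 = 0.67238

0.672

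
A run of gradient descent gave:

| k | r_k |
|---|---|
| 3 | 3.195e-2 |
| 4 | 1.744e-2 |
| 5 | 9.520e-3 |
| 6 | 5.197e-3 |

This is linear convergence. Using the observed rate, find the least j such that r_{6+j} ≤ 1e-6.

15

Rate ρ ≈ r_6/r_5 = 5.197e-3/9.520e-3 = 0.5459.
After j more steps, r_{6+j} ≈ 5.197e-3·ρ^j; need ρ^j ≤ 1e-6/5.197e-3 = 0.000192419.
j ≥ ln(0.000192419)/ln(0.5459) = -8.5558/-0.60532 = 14.134.
So 15 more iterations are needed.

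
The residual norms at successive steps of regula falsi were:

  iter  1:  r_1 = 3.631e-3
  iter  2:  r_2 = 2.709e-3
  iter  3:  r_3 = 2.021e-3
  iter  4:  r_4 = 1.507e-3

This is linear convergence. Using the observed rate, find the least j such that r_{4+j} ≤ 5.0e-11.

Rate ρ ≈ r_4/r_3 = 1.507e-3/2.021e-3 = 0.7457.
After j more steps, r_{4+j} ≈ 1.507e-3·ρ^j; need ρ^j ≤ 5.0e-11/1.507e-3 = 3.31785e-08.
j ≥ ln(3.31785e-08)/ln(0.7457) = -17.2214/-0.29343 = 58.690.
So 59 more iterations are needed.

59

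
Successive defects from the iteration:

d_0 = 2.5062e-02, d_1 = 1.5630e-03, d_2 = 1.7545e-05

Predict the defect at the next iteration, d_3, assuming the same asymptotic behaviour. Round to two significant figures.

1.2e-8

First estimate the order: p ≈ ln(d_2/d_1) / ln(d_1/d_0) = ln(1.7545e-05/1.5630e-03)/ln(1.5630e-03/2.5062e-02) = ln(0.0112252)/ln(0.0623653) ≈ 1.6180.
Then d_3 ≈ d_2·(d_2/d_1)^p = 1.7545e-05·(0.0112252)^1.6180 = 1.7545e-05·0.000700187 ≈ 1.228e-08.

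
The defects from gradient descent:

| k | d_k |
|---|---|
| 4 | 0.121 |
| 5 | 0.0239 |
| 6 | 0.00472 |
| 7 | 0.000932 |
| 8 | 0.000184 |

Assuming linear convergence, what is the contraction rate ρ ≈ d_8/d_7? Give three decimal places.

0.197

ρ ≈ d_8/d_7 = 0.000184/0.000932 = 0.19742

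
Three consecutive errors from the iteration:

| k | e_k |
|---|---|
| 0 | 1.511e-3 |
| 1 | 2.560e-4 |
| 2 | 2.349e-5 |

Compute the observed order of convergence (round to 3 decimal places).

1.345

p ≈ ln(e_2/e_1) / ln(e_1/e_0)
  = ln(2.349e-5/2.560e-4) / ln(2.560e-4/1.511e-3)
  = ln(0.0917578) / ln(0.169424)
  = -2.388603 / -1.775351 ≈ 1.345426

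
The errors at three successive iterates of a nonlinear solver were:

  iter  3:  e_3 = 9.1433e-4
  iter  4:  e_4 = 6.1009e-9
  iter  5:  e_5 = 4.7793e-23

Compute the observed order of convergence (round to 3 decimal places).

2.725

p ≈ ln(e_5/e_4) / ln(e_4/e_3)
  = ln(4.7793e-23/6.1009e-9) / ln(6.1009e-9/9.1433e-4)
  = ln(7.83376e-15) / ln(6.67254e-06)
  = -32.480334 / -11.917510 ≈ 2.725430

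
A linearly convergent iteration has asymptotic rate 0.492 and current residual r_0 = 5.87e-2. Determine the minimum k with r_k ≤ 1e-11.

After k steps, r_k ≈ 5.87e-2·0.492^k.
Need 0.492^k ≤ 1e-11/5.87e-2 = 1.70358e-10.
k ≥ ln(1.70358e-10)/ln(0.492) = -22.4931/-0.70928 = 31.713.
Smallest integer k = 32.

32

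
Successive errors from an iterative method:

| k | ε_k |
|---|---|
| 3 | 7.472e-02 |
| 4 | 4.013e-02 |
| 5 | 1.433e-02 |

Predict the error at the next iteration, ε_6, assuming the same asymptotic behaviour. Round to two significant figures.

2.6e-3

First estimate the order: p ≈ ln(ε_5/ε_4) / ln(ε_4/ε_3) = ln(1.433e-02/4.013e-02)/ln(4.013e-02/7.472e-02) = ln(0.357089)/ln(0.537072) ≈ 1.6566.
Then ε_6 ≈ ε_5·(ε_5/ε_4)^p = 1.433e-02·(0.357089)^1.6566 = 1.433e-02·0.181606 ≈ 0.002602.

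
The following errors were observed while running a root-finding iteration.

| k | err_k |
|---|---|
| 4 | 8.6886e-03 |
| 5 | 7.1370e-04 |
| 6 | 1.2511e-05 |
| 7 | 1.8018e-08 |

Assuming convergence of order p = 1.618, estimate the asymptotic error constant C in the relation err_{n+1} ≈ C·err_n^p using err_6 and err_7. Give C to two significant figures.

1.5

C ≈ err_7 / err_6^1.618
  = 1.8018e-08 / (1.2511e-05)^1.618
  = 1.8018e-08 / 1.16793e-08 ≈ 1.5427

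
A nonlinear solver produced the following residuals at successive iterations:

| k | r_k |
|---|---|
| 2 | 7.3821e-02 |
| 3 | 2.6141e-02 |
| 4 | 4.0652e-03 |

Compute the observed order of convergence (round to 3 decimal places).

1.793

p ≈ ln(r_4/r_3) / ln(r_3/r_2)
  = ln(4.0652e-03/2.6141e-02) / ln(2.6141e-02/7.3821e-02)
  = ln(0.155511) / ln(0.354113)
  = -1.861039 / -1.038139 ≈ 1.792668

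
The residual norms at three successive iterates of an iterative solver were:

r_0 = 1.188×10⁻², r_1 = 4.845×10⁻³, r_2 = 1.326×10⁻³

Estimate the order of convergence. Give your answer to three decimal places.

p ≈ ln(r_2/r_1) / ln(r_1/r_0)
  = ln(1.326×10⁻³/4.845×10⁻³) / ln(4.845×10⁻³/1.188×10⁻²)
  = ln(0.273684) / ln(0.407828)
  = -1.295781 / -0.896910 ≈ 1.444717

1.445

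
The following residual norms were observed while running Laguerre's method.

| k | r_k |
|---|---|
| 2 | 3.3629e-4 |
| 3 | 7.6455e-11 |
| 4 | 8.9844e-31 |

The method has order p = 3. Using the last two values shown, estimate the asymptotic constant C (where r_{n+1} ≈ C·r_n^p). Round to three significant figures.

C ≈ r_4 / r_3^3
  = 8.9844e-31 / (7.6455e-11)^3
  = 8.9844e-31 / 4.46908e-31 ≈ 2.0103

2.01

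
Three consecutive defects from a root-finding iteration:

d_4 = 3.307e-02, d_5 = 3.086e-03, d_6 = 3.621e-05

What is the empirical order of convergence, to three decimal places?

p ≈ ln(d_6/d_5) / ln(d_5/d_4)
  = ln(3.621e-05/3.086e-03) / ln(3.086e-03/3.307e-02)
  = ln(0.0117336) / ln(0.0933172)
  = -4.445299 / -2.371751 ≈ 1.874269

1.874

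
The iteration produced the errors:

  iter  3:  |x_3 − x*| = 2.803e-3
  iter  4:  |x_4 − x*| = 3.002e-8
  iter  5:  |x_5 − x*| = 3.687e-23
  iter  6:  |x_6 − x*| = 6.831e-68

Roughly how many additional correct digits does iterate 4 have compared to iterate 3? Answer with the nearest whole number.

5

Digits gained ≈ log₁₀(|x_3 − x*|/|x_4 − x*|) = log₁₀(2.803e-3/3.002e-8) = log₁₀(93371.1) ≈ 4.970.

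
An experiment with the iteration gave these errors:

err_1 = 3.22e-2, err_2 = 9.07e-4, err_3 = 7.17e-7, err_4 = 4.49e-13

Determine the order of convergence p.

Consecutive ratios: err_4/err_3 = 4.49e-13/7.17e-7 = 6.2622e-07, err_3/err_2 = 7.17e-7/9.07e-4 = 0.000790518.
p ≈ ln(6.2622e-07)/ln(0.000790518) = -14.2836/-7.1428 ≈ 2.00.
So the convergence is quadratic (order 2).

2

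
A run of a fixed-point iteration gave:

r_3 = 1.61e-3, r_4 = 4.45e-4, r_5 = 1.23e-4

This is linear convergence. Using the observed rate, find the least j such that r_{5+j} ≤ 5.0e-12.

14

Rate ρ ≈ r_5/r_4 = 1.23e-4/4.45e-4 = 0.2764.
After j more steps, r_{5+j} ≈ 1.23e-4·ρ^j; need ρ^j ≤ 5.0e-12/1.23e-4 = 4.06504e-08.
j ≥ ln(4.06504e-08)/ln(0.2764) = -17.0183/-1.28591 = 13.234.
So 14 more iterations are needed.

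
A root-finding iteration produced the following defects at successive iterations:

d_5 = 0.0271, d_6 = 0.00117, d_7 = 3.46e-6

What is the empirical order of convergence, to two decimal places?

1.85

p ≈ ln(d_7/d_6) / ln(d_6/d_5)
  = ln(3.46e-6/0.00117) / ln(0.00117/0.0271)
  = ln(0.00295726) / ln(0.0431734)
  = -5.82349 / -3.14253 ≈ 1.85312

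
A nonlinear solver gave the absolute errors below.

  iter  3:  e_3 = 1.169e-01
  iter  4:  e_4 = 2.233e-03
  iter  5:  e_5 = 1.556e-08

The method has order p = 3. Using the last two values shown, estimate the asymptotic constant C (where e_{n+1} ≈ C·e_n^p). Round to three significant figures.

1.40

C ≈ e_5 / e_4^3
  = 1.556e-08 / (2.233e-03)^3
  = 1.556e-08 / 1.11344e-08 ≈ 1.3975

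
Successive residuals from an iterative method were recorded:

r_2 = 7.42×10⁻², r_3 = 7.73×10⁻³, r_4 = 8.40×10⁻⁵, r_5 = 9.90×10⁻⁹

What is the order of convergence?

Consecutive ratios: r_5/r_4 = 9.90×10⁻⁹/8.40×10⁻⁵ = 0.000117857, r_4/r_3 = 8.40×10⁻⁵/7.73×10⁻³ = 0.0108668.
p ≈ ln(0.000117857)/ln(0.0108668) = -9.0460/-4.5220 ≈ 2.00.
So the convergence is quadratic (order 2).

2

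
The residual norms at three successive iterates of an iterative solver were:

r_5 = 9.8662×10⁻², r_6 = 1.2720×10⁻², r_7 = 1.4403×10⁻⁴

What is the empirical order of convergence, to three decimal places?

2.187

p ≈ ln(r_7/r_6) / ln(r_6/r_5)
  = ln(1.4403×10⁻⁴/1.2720×10⁻²) / ln(1.2720×10⁻²/9.8662×10⁻²)
  = ln(0.0113231) / ln(0.128925)
  = -4.480910 / -2.048524 ≈ 2.187385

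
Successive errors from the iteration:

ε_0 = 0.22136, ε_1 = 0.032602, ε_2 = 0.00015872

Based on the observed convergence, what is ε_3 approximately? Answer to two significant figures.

First estimate the order: p ≈ ln(ε_2/ε_1) / ln(ε_1/ε_0) = ln(0.00015872/0.032602)/ln(0.032602/0.22136) = ln(0.00486841)/ln(0.14728) ≈ 2.7801.
Then ε_3 ≈ ε_2·(ε_2/ε_1)^p = 0.00015872·(0.00486841)^2.7801 = 0.00015872·3.72139e-07 ≈ 5.907e-11.

5.9e-11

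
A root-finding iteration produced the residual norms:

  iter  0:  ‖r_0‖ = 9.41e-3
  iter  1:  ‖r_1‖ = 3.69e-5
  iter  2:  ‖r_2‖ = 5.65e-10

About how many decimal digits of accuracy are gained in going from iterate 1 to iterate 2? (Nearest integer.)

5

Digits gained ≈ log₁₀(‖r_1‖/‖r_2‖) = log₁₀(3.69e-5/5.65e-10) = log₁₀(65309.7) ≈ 4.815.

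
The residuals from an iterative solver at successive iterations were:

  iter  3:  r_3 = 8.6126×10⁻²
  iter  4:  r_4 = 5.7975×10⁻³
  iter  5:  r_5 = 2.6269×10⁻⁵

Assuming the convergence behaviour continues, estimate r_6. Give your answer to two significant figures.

First estimate the order: p ≈ ln(r_5/r_4) / ln(r_4/r_3) = ln(2.6269×10⁻⁵/5.7975×10⁻³)/ln(5.7975×10⁻³/8.6126×10⁻²) = ln(0.00453109)/ln(0.0673142) ≈ 2.0000.
Then r_6 ≈ r_5·(r_5/r_4)^p = 2.6269×10⁻⁵·(0.00453109)^2.0000 = 2.6269×10⁻⁵·2.05308e-05 ≈ 5.393e-10.

5.4e-10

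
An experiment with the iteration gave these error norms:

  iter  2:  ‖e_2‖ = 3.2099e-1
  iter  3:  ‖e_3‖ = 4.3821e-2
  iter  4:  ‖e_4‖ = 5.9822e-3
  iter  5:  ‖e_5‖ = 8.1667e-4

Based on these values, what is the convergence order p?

1

Consecutive ratios: ‖e_5‖/‖e_4‖ = 8.1667e-4/5.9822e-3 = 0.136517, ‖e_4‖/‖e_3‖ = 5.9822e-3/4.3821e-2 = 0.136514.
p ≈ ln(0.136517)/ln(0.136514) = -1.9913/-1.9913 ≈ 1.00.
So the convergence is linear (order 1).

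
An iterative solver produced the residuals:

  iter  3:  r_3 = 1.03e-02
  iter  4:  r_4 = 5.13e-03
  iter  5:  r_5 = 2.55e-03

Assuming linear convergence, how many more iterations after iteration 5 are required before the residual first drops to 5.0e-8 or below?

16

Rate ρ ≈ r_5/r_4 = 2.55e-03/5.13e-03 = 0.4971.
After j more steps, r_{5+j} ≈ 2.55e-03·ρ^j; need ρ^j ≤ 5.0e-8/2.55e-03 = 1.96078e-05.
j ≥ ln(1.96078e-05)/ln(0.4971) = -10.8396/-0.69896 = 15.508.
So 16 more iterations are needed.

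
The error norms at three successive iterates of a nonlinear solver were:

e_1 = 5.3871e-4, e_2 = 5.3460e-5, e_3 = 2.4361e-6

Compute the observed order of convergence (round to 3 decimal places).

p ≈ ln(e_3/e_2) / ln(e_2/e_1)
  = ln(2.4361e-6/5.3460e-5) / ln(5.3460e-5/5.3871e-4)
  = ln(0.0455686) / ln(0.0992371)
  = -3.088536 / -2.310243 ≈ 1.336888

1.337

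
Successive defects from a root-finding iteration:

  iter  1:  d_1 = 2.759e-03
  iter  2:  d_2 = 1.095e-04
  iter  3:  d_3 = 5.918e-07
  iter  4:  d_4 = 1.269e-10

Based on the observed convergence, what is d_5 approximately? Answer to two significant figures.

1.5e-16

First estimate the order: p ≈ ln(d_4/d_3) / ln(d_3/d_2) = ln(1.269e-10/5.918e-07)/ln(5.918e-07/1.095e-04) = ln(0.000214431)/ln(0.00540457) ≈ 1.6181.
Then d_5 ≈ d_4·(d_4/d_3)^p = 1.269e-10·(0.000214431)^1.6181 = 1.269e-10·1.15786e-06 ≈ 1.469e-16.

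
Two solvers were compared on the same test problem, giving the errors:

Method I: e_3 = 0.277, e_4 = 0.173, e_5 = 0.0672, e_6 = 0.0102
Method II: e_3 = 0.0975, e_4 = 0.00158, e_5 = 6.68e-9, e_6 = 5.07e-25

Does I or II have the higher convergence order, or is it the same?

Method I: p ≈ ln(0.0102/0.0672)/ln(0.0672/0.173) ≈ 1.99.
Method II: p ≈ ln(5.07e-25/6.68e-9)/ln(6.68e-9/0.00158) ≈ 3.00.
Method II has the higher order (≈3.0 vs ≈2.0).

II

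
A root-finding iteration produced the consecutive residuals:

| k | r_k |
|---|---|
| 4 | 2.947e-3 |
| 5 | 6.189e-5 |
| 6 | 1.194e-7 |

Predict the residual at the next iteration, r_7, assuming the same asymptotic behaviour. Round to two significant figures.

4.8e-12

First estimate the order: p ≈ ln(r_6/r_5) / ln(r_5/r_4) = ln(1.194e-7/6.189e-5)/ln(6.189e-5/2.947e-3) = ln(0.00192923)/ln(0.021001) ≈ 1.6180.
Then r_7 ≈ r_6·(r_6/r_5)^p = 1.194e-7·(0.00192923)^1.6180 = 1.194e-7·4.05276e-05 ≈ 4.839e-12.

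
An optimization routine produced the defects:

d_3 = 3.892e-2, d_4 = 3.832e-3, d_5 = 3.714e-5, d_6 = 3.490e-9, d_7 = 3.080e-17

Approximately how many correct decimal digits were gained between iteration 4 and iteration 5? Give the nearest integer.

2

Digits gained ≈ log₁₀(d_4/d_5) = log₁₀(3.832e-3/3.714e-5) = log₁₀(103.177) ≈ 2.014.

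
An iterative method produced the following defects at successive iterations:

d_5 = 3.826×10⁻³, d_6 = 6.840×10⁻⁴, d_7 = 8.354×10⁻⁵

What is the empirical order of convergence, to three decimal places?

p ≈ ln(d_7/d_6) / ln(d_6/d_5)
  = ln(8.354×10⁻⁵/6.840×10⁻⁴) / ln(6.840×10⁻⁴/3.826×10⁻³)
  = ln(0.122135) / ln(0.178777)
  = -2.102628 / -1.721616 ≈ 1.221311

1.221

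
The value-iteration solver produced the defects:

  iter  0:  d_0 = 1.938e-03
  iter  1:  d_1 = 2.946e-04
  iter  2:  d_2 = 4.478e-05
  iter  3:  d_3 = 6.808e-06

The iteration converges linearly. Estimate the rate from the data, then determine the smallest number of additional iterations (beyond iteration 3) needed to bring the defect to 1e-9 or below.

Rate ρ ≈ d_3/d_2 = 6.808e-06/4.478e-05 = 0.1520.
After j more steps, d_{3+j} ≈ 6.808e-06·ρ^j; need ρ^j ≤ 1e-9/6.808e-06 = 0.000146886.
j ≥ ln(0.000146886)/ln(0.1520) = -8.8259/-1.88387 = 4.685.
So 5 more iterations are needed.

5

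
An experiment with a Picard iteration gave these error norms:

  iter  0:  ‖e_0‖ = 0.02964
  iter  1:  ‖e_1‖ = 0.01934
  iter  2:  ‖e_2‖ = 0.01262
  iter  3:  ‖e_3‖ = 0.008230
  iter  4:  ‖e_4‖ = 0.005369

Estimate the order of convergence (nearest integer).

1

Consecutive ratios: ‖e_4‖/‖e_3‖ = 0.005369/0.008230 = 0.652369, ‖e_3‖/‖e_2‖ = 0.008230/0.01262 = 0.652139.
p ≈ ln(0.652369)/ln(0.652139) = -0.4271/-0.4275 ≈ 1.00.
So the convergence is linear (order 1).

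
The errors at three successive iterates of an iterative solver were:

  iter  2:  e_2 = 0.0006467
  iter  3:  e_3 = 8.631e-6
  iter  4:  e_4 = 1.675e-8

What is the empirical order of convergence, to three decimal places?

p ≈ ln(e_4/e_3) / ln(e_3/e_2)
  = ln(1.675e-8/8.631e-6) / ln(8.631e-6/0.0006467)
  = ln(0.00194068) / ln(0.0133462)
  = -6.244717 / -4.316524 ≈ 1.446700

1.447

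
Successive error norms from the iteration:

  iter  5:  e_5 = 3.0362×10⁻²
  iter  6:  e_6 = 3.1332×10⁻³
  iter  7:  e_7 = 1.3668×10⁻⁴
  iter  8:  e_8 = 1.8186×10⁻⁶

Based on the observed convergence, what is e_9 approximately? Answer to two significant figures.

First estimate the order: p ≈ ln(e_8/e_7) / ln(e_7/e_6) = ln(1.8186×10⁻⁶/1.3668×10⁻⁴)/ln(1.3668×10⁻⁴/3.1332×10⁻³) = ln(0.0133055)/ln(0.0436231) ≈ 1.3791.
Then e_9 ≈ e_8·(e_8/e_7)^p = 1.8186×10⁻⁶·(0.0133055)^1.3791 = 1.8186×10⁻⁶·0.00258733 ≈ 4.705e-09.

4.7e-9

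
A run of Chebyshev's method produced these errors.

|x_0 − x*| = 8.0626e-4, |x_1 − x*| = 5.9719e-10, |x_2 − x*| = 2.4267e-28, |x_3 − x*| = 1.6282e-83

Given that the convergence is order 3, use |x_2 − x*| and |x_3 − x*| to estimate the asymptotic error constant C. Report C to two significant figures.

1.1

C ≈ |x_3 − x*| / |x_2 − x*|^3
  = 1.6282e-83 / (2.4267e-28)^3
  = 1.6282e-83 / 1.42905e-83 ≈ 1.1394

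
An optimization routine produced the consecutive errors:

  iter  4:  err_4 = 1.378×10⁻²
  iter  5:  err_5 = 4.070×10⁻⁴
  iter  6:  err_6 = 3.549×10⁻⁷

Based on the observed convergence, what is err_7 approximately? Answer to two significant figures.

First estimate the order: p ≈ ln(err_6/err_5) / ln(err_5/err_4) = ln(3.549×10⁻⁷/4.070×10⁻⁴)/ln(4.070×10⁻⁴/1.378×10⁻²) = ln(0.00087199)/ln(0.0295356) ≈ 2.0001.
Then err_7 ≈ err_6·(err_6/err_5)^p = 3.549×10⁻⁷·(0.00087199)^2.0001 = 3.549×10⁻⁷·7.59831e-07 ≈ 2.697e-13.

2.7e-13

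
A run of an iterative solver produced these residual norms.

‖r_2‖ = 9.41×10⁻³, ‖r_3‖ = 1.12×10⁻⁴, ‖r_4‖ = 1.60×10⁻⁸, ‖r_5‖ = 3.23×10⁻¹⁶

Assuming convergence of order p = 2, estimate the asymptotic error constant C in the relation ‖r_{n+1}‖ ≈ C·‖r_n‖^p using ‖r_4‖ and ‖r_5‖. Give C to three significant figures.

C ≈ ‖r_5‖ / ‖r_4‖^2
  = 3.23×10⁻¹⁶ / (1.60×10⁻⁸)^2
  = 3.23×10⁻¹⁶ / 2.56e-16 ≈ 1.2617

1.26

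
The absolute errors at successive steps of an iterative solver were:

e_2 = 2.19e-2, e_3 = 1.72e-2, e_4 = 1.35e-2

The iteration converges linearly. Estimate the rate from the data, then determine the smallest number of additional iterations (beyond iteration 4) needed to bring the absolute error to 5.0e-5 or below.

24

Rate ρ ≈ e_4/e_3 = 1.35e-2/1.72e-2 = 0.7849.
After j more steps, e_{4+j} ≈ 1.35e-2·ρ^j; need ρ^j ≤ 5.0e-5/1.35e-2 = 0.0037037.
j ≥ ln(0.0037037)/ln(0.7849) = -5.5984/-0.24220 = 23.115.
So 24 more iterations are needed.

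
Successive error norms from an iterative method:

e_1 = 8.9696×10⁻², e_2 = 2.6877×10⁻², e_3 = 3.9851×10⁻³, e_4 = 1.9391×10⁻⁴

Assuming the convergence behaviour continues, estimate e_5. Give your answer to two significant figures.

First estimate the order: p ≈ ln(e_4/e_3) / ln(e_3/e_2) = ln(1.9391×10⁻⁴/3.9851×10⁻³)/ln(3.9851×10⁻³/2.6877×10⁻²) = ln(0.0486588)/ln(0.148272) ≈ 1.5838.
Then e_5 ≈ e_4·(e_4/e_3)^p = 1.9391×10⁻⁴·(0.0486588)^1.5838 = 1.9391×10⁻⁴·0.00833156 ≈ 1.616e-06.

1.6e-6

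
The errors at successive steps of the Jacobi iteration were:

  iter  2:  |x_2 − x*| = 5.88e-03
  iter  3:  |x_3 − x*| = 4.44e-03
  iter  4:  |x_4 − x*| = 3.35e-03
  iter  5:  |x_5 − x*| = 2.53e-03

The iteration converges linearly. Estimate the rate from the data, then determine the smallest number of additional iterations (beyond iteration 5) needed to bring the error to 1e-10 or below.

Rate ρ ≈ |x_5 − x*|/|x_4 − x*| = 2.53e-03/3.35e-03 = 0.7552.
After j more steps, |x_{5+j} − x*| ≈ 2.53e-03·ρ^j; need ρ^j ≤ 1e-10/2.53e-03 = 3.95257e-08.
j ≥ ln(3.95257e-08)/ln(0.7552) = -17.0463/-0.28077 = 60.713.
So 61 more iterations are needed.

61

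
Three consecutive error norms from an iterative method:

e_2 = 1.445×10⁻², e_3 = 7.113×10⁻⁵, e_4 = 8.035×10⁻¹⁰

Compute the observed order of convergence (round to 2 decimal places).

2.14

p ≈ ln(e_4/e_3) / ln(e_3/e_2)
  = ln(8.035×10⁻¹⁰/7.113×10⁻⁵) / ln(7.113×10⁻⁵/1.445×10⁻²)
  = ln(1.12962e-05) / ln(0.00492249)
  = -11.39104 / -5.31394 ≈ 2.14361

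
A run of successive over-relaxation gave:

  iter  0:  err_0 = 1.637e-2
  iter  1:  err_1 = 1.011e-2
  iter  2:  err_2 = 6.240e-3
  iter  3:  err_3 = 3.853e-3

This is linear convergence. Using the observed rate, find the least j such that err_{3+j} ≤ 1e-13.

51

Rate ρ ≈ err_3/err_2 = 3.853e-3/6.240e-3 = 0.6175.
After j more steps, err_{3+j} ≈ 3.853e-3·ρ^j; need ρ^j ≤ 1e-13/3.853e-3 = 2.59538e-11.
j ≥ ln(2.59538e-11)/ln(0.6175) = -24.3747/-0.48208 = 50.562.
So 51 more iterations are needed.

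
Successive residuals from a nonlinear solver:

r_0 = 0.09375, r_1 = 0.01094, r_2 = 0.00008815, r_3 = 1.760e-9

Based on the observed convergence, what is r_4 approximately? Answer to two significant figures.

5.0e-20

First estimate the order: p ≈ ln(r_3/r_2) / ln(r_2/r_1) = ln(1.760e-9/0.00008815)/ln(0.00008815/0.01094) = ln(1.9966e-05)/ln(0.00805759) ≈ 2.2446.
Then r_4 ≈ r_3·(r_3/r_2)^p = 1.760e-9·(1.9966e-05)^2.2446 = 1.760e-9·2.8251e-11 ≈ 4.972e-20.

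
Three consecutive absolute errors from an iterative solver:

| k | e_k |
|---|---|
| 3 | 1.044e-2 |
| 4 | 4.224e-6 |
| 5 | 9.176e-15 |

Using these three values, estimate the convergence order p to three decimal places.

2.553

p ≈ ln(e_5/e_4) / ln(e_4/e_3)
  = ln(9.176e-15/4.224e-6) / ln(4.224e-6/1.044e-2)
  = ln(2.17235e-09) / ln(0.000404598)
  = -19.947456 / -7.812617 ≈ 2.553236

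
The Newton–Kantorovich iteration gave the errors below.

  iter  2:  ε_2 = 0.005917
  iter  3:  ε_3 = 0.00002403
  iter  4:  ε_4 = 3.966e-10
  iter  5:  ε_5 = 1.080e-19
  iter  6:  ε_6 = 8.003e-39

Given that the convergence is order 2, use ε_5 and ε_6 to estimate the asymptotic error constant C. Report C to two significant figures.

0.69

C ≈ ε_6 / ε_5^2
  = 8.003e-39 / (1.080e-19)^2
  = 8.003e-39 / 1.1664e-38 ≈ 0.68613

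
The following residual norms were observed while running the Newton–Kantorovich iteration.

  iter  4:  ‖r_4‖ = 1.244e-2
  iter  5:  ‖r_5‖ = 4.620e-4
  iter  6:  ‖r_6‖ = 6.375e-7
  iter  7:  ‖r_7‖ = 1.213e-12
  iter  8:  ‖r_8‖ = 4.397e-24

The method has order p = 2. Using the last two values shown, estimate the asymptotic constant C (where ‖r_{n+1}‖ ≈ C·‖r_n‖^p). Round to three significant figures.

2.99

C ≈ ‖r_8‖ / ‖r_7‖^2
  = 4.397e-24 / (1.213e-12)^2
  = 4.397e-24 / 1.47137e-24 ≈ 2.9884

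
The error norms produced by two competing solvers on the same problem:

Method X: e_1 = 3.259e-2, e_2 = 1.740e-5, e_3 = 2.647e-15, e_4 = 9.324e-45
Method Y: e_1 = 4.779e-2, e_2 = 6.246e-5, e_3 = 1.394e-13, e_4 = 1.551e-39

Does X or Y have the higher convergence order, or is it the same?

same

Method X: p ≈ ln(9.324e-45/2.647e-15)/ln(2.647e-15/1.740e-5) ≈ 3.00.
Method Y: p ≈ ln(1.551e-39/1.394e-13)/ln(1.394e-13/6.246e-5) ≈ 3.00.
Both orders ≈ 3.0 — effectively the same.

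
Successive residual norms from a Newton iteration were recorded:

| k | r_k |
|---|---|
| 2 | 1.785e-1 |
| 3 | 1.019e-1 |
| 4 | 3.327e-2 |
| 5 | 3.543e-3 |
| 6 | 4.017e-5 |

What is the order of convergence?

Consecutive ratios: r_6/r_5 = 4.017e-5/3.543e-3 = 0.0113378, r_5/r_4 = 3.543e-3/3.327e-2 = 0.106492.
p ≈ ln(0.0113378)/ln(0.106492) = -4.4796/-2.2397 ≈ 2.00.
So the convergence is quadratic (order 2).

2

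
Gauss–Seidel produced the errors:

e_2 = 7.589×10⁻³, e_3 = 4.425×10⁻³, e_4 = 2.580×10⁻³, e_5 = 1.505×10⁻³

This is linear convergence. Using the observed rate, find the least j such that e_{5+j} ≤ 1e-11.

Rate ρ ≈ e_5/e_4 = 1.505×10⁻³/2.580×10⁻³ = 0.5833.
After j more steps, e_{5+j} ≈ 1.505×10⁻³·ρ^j; need ρ^j ≤ 1e-11/1.505×10⁻³ = 6.64452e-09.
j ≥ ln(6.64452e-09)/ln(0.5833) = -18.8295/-0.53905 = 34.931.
So 35 more iterations are needed.

35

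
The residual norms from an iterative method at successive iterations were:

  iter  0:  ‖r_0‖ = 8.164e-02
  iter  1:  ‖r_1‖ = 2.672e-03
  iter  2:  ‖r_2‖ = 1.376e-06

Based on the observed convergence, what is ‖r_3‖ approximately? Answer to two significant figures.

7.2e-14

First estimate the order: p ≈ ln(‖r_2‖/‖r_1‖) / ln(‖r_1‖/‖r_0‖) = ln(1.376e-06/2.672e-03)/ln(2.672e-03/8.164e-02) = ln(0.00051497)/ln(0.0327291) ≈ 2.2142.
Then ‖r_3‖ ≈ ‖r_2‖·(‖r_2‖/‖r_1‖)^p = 1.376e-06·(0.00051497)^2.2142 = 1.376e-06·5.23875e-08 ≈ 7.209e-14.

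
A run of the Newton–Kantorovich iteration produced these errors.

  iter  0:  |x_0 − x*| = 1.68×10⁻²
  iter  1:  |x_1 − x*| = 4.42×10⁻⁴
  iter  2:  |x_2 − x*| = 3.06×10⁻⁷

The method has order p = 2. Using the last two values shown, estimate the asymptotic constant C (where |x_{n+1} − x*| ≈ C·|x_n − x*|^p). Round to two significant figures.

C ≈ |x_2 − x*| / |x_1 − x*|^2
  = 3.06×10⁻⁷ / (4.42×10⁻⁴)^2
  = 3.06×10⁻⁷ / 1.95364e-07 ≈ 1.5663

1.6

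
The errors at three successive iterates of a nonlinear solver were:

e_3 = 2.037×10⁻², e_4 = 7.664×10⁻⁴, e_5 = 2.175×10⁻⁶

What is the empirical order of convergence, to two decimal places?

1.79

p ≈ ln(e_5/e_4) / ln(e_4/e_3)
  = ln(2.175×10⁻⁶/7.664×10⁻⁴) / ln(7.664×10⁻⁴/2.037×10⁻²)
  = ln(0.00283794) / ln(0.037624)
  = -5.86468 / -3.28011 ≈ 1.78795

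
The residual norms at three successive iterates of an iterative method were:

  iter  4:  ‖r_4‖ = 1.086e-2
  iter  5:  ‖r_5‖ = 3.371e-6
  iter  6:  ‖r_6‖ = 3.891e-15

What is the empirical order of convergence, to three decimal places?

2.548

p ≈ ln(‖r_6‖/‖r_5‖) / ln(‖r_5‖/‖r_4‖)
  = ln(3.891e-15/3.371e-6) / ln(3.371e-6/1.086e-2)
  = ln(1.15426e-09) / ln(0.000310405)
  = -20.579806 / -8.077633 ≈ 2.547752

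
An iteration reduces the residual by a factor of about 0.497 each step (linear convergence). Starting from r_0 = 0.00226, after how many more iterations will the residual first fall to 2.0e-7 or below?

14

After k steps, r_k ≈ 0.00226·0.497^k.
Need 0.497^k ≤ 2.0e-7/0.00226 = 8.84956e-05.
k ≥ ln(8.84956e-05)/ln(0.497) = -9.3326/-0.69917 = 13.348.
Smallest integer k = 14.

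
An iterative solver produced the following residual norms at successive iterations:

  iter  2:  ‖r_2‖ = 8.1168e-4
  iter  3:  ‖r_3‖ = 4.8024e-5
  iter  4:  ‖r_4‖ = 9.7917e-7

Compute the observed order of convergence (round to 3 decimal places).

p ≈ ln(‖r_4‖/‖r_3‖) / ln(‖r_3‖/‖r_2‖)
  = ln(9.7917e-7/4.8024e-5) / ln(4.8024e-5/8.1168e-4)
  = ln(0.0203892) / ln(0.0591662)
  = -3.892750 / -2.827405 ≈ 1.376793

1.377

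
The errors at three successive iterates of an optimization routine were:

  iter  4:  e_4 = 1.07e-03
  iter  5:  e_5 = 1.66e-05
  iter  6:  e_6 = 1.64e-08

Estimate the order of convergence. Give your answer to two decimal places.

p ≈ ln(e_6/e_5) / ln(e_5/e_4)
  = ln(1.64e-08/1.66e-05) / ln(1.66e-05/1.07e-03)
  = ln(0.000987952) / ln(0.015514)
  = -6.91988 / -4.16601 ≈ 1.66103

1.66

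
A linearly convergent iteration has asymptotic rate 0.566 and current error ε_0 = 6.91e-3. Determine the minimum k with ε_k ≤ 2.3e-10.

After k steps, ε_k ≈ 6.91e-3·0.566^k.
Need 0.566^k ≤ 2.3e-10/6.91e-3 = 3.32851e-08.
k ≥ ln(3.32851e-08)/ln(0.566) = -17.2182/-0.56916 = 30.252.
Smallest integer k = 31.

31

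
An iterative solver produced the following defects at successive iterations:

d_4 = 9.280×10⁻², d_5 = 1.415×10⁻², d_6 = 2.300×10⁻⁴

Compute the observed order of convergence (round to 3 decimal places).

2.190

p ≈ ln(d_6/d_5) / ln(d_5/d_4)
  = ln(2.300×10⁻⁴/1.415×10⁻²) / ln(1.415×10⁻²/9.280×10⁻²)
  = ln(0.0162544) / ln(0.152478)
  = -4.119392 / -1.880735 ≈ 2.190310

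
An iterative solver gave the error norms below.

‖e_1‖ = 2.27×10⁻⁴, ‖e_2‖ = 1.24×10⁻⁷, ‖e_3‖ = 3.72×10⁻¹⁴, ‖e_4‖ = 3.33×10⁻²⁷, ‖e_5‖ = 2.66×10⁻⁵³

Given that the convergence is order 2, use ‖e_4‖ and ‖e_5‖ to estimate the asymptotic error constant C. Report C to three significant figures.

C ≈ ‖e_5‖ / ‖e_4‖^2
  = 2.66×10⁻⁵³ / (3.33×10⁻²⁷)^2
  = 2.66×10⁻⁵³ / 1.10889e-53 ≈ 2.3988

2.40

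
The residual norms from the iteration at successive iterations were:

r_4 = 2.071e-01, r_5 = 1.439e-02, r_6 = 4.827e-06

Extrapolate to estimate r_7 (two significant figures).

1.8e-16

First estimate the order: p ≈ ln(r_6/r_5) / ln(r_5/r_4) = ln(4.827e-06/1.439e-02)/ln(1.439e-02/2.071e-01) = ln(0.000335441)/ln(0.0694833) ≈ 3.0000.
Then r_7 ≈ r_6·(r_6/r_5)^p = 4.827e-06·(0.000335441)^3.0000 = 4.827e-06·3.7744e-11 ≈ 1.822e-16.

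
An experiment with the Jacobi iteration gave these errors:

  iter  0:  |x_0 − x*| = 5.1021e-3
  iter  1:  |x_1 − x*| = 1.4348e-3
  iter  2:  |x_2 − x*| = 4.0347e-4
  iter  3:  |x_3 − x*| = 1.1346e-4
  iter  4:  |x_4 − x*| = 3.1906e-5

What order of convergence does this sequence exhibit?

1

Consecutive ratios: |x_4 − x*|/|x_3 − x*| = 3.1906e-5/1.1346e-4 = 0.281209, |x_3 − x*|/|x_2 − x*| = 1.1346e-4/4.0347e-4 = 0.28121.
p ≈ ln(0.281209)/ln(0.28121) = -1.2687/-1.2687 ≈ 1.00.
So the convergence is linear (order 1).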